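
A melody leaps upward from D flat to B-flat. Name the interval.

major sixth

Counting letters D–E–F–G–A–B gives a sixth.
Db→Bb = 9 semitones, exactly the major sixth.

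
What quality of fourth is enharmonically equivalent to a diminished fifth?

augmented

A diminished fifth spans 6 semitones.
A fourth spanning 6 semitones is augmented (the perfect fourth is 5).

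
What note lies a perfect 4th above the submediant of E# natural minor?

F#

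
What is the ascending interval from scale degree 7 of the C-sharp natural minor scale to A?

minor seventh

Scale degree 7 of C# natural minor is B.
B up to A: letters B→A make it a seventh; 10 semitones makes it minor.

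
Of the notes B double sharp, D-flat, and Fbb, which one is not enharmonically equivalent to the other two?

In 12-tone equal temperament, enharmonic equivalents share a pitch class. B## is pitch class 1; Db is pitch class 1; Fbb is pitch class 3.
B## and Db share pitch class 1, while Fbb is pitch class 3.

Fbb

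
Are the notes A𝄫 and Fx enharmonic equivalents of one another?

Yes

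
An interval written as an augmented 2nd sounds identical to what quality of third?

An augmented second spans 3 semitones.
A third spanning 3 semitones is minor (the major third is 4).

minor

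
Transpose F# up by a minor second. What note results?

A second above F lands on the letter G.
A minor second spans 1 semitone, so F# moves to pitch class 7. On the letter G that is G.

G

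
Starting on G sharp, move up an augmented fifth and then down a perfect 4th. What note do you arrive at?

A##

An augmented fifth up from G# is D## (letter D, 8 semitones up).
A perfect fourth down from D## is A## (letter A, 5 semitones down).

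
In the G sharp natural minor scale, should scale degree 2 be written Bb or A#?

A#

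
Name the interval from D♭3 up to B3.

augmented sixth

The letter names run D→B, a span of 5 letter steps, so the interval is some kind of sixth.
Db to B is 10 semitones. A major sixth is 9, so 10 makes it augmented.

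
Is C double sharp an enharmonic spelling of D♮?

Yes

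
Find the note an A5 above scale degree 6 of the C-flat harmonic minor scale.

Eb

Scale degree 6 of Cb harmonic minor is Abb.
An augmented fifth (8 semitones) above Abb lands on the letter E, giving Eb.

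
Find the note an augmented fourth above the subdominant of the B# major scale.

The subdominant of B# major is E#.
An augmented fourth (6 semitones) above E# lands on the letter A, giving A##.

A##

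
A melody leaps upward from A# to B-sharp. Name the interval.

major second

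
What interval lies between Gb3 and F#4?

augmented seventh

The letter names run G→F, a span of 6 letter steps, so the interval is some kind of seventh.
Gb to F# is 12 semitones. A major seventh is 11, so 12 makes it augmented.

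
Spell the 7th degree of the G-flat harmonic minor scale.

F

Degree 7 takes the letter 6 steps above G, which is F.
In harmonic minor, degree 7 sits 11 semitones above the tonic. Gb + 11 semitones is pitch class 5, spelled on F as F.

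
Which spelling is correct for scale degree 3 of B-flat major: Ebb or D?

D

Each scale degree takes a distinct letter name. Degree 3 of a scale on B must use the letter D.
D and Ebb are enharmonically the same pitch, but only D uses the letter D, so it is the correct spelling here.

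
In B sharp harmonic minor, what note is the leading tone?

A##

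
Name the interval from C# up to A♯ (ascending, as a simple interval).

Counting letters C–D–E–F–G–A gives a sixth.
C#→A# = 9 semitones, exactly the major sixth.

major sixth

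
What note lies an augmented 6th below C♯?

Eb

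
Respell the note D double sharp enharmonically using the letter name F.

Fb

D## is pitch class 4. The letter F alone is pitch class 5.
To reach pitch class 4 from F requires an offset of -1 semitone, i.e. flat: Fb.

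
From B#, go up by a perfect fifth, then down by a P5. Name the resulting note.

B#

A perfect fifth up from B# is F## (letter F, 7 semitones up).
A perfect fifth down from F## is B# (letter B, 7 semitones down).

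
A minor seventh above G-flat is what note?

Fb

G up a major seventh is F#, so the target letter is F.
From Gb, a minor seventh is 10 semitones up: Fb.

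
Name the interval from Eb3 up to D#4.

Counting letters E–F–G–A–B–C–D gives a seventh.
Eb→D# = 12 semitones, 1 wider than the major seventh (11), so augmented.

augmented seventh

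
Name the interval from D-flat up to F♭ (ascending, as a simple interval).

minor third

Counting letters D–E–F gives a third.
Db→Fb = 3 semitones, 1 narrower than the major third (4), so minor.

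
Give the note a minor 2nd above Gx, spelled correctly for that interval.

A#

A second above G lands on the letter A.
A minor second spans 1 semitone, so G## moves to pitch class 10. On the letter A that is A#.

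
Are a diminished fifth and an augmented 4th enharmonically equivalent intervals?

Yes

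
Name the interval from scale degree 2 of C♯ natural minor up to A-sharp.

Scale degree 2 of C# natural minor is D#.
D# up to A#: letters D→A make it a fifth; 7 semitones makes it perfect.

perfect fifth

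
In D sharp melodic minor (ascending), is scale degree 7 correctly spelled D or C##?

Each scale degree takes a distinct letter name. Degree 7 of a scale on D must use the letter C.
C## and D are enharmonically the same pitch, but only C## uses the letter C, so it is the correct spelling here.

C##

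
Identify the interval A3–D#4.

augmented fourth

The letter names run A→D, a span of 3 letter steps, so the interval is some kind of fourth.
A to D# is 6 semitones. A perfect fourth is 5, so 6 makes it augmented.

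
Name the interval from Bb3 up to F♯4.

augmented fifth

Counting letters B–C–D–E–F gives a fifth.
Bb→F# = 8 semitones, 1 wider than the perfect fifth (7), so augmented.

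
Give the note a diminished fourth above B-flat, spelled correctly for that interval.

Ebb

A fourth above B lands on the letter E.
A diminished fourth spans 4 semitones, so Bb moves to pitch class 2. On the letter E that is Ebb.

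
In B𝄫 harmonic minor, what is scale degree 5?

Degree 5 takes the letter 4 steps above B, which is F.
In harmonic minor, degree 5 sits 7 semitones above the tonic. Bbb + 7 semitones is pitch class 4, spelled on F as Fb.

Fb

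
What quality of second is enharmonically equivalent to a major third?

doubly augmented

A major third spans 4 semitones.
A second spanning 4 semitones is doubly augmented (the major second is 2).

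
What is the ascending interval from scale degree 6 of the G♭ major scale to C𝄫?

Scale degree 6 of Gb major is Eb.
Eb up to Cbb: letters E→C make it a sixth; 7 semitones makes it diminished.

diminished sixth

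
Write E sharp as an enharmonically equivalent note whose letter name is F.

F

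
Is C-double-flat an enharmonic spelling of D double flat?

No

Cbb is pitch class 10; Dbb is pitch class 0.
The pitch classes differ (10 vs. 0), so they are not enharmonic equivalents.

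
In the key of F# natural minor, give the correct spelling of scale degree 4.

The F# natural minor scale runs F# G# A B C# D E.
Degree 4 is B.

B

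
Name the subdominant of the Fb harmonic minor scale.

Bbb

Degree 4 takes the letter 3 steps above F, which is B.
In harmonic minor, degree 4 sits 5 semitones above the tonic. Fb + 5 semitones is pitch class 9, spelled on B as Bbb.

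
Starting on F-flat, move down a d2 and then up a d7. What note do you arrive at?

A diminished second down from Fb is E (letter E, 0 semitones down).
A diminished seventh up from E is Db (letter D, 9 semitones up).

Db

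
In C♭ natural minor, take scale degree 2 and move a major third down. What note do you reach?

Scale degree 2 of Cb natural minor is Db.
A major third (4 semitones) below Db lands on the letter B, giving Bbb.

Bbb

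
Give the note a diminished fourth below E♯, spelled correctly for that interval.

B##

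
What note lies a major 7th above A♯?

A seventh above A lands on the letter G.
A major seventh spans 11 semitones, so A# moves to pitch class 9. On the letter G that is G##.

G##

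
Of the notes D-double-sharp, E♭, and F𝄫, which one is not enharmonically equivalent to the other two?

D##

In 12-tone equal temperament, enharmonic equivalents share a pitch class. D## is pitch class 4; Eb is pitch class 3; Fbb is pitch class 3.
Eb and Fbb share pitch class 3, while D## is pitch class 4.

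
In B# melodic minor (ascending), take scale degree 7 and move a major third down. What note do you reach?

F##

Scale degree 7 of B# melodic minor (ascending) is A##.
A major third (4 semitones) below A## lands on the letter F, giving F##.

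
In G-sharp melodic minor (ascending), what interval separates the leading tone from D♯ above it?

minor sixth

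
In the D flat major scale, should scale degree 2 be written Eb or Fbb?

Eb

Each scale degree takes a distinct letter name. Degree 2 of a scale on D must use the letter E.
Eb and Fbb are enharmonically the same pitch, but only Eb uses the letter E, so it is the correct spelling here.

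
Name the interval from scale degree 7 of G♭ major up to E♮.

Scale degree 7 of Gb major is F.
F up to E: letters F→E make it a seventh; 11 semitones makes it major.

major seventh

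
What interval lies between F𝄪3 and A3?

Counting letters F–G–A gives a third.
F##→A = 2 semitones, 2 narrower than the major third (4), so diminished.

diminished third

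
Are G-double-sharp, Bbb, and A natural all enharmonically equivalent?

G## = pitch class 9 and Bbb = pitch class 9 and A = pitch class 9 — the same pitch class, so they are enharmonic equivalents.

Yes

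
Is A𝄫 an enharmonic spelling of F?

No

Two spellings are enharmonically equivalent only if they share a pitch class.
Here Abb → 7, F → 5; 5 ≠ 7, so they are not.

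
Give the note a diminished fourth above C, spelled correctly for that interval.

Fb

C up a perfect fourth is F, so the target letter is F.
From C, a diminished fourth is 4 semitones up: Fb.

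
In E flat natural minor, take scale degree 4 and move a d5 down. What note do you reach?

D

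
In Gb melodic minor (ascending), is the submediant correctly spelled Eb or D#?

Each scale degree takes a distinct letter name. Degree 6 of a scale on G must use the letter E.
Eb and D# are enharmonically the same pitch, but only Eb uses the letter E, so it is the correct spelling here.

Eb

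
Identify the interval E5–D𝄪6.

augmented seventh

Counting letters E–F–G–A–B–C–D gives a seventh.
E→D## = 12 semitones, 1 wider than the major seventh (11), so augmented.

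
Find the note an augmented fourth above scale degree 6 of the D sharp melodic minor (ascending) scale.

Scale degree 6 of D# melodic minor (ascending) is B#.
An augmented fourth (6 semitones) above B# lands on the letter E, giving E##.

E##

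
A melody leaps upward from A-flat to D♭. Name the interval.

perfect fourth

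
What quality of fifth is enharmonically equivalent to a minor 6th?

A minor sixth spans 8 semitones.
A fifth spanning 8 semitones is augmented (the perfect fifth is 7).

augmented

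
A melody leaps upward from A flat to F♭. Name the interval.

minor sixth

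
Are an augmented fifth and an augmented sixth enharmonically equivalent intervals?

An augmented fifth spans 8 semitones; an augmented sixth spans 10.
The spans differ, so they are not enharmonic equivalents.

No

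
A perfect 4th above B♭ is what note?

Eb

A fourth above B lands on the letter E.
A perfect fourth spans 5 semitones, so Bb moves to pitch class 3. On the letter E that is Eb.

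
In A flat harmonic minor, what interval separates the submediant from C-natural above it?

augmented fifth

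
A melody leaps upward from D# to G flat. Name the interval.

Counting letters D–E–F–G gives a fourth.
D#→Gb = 3 semitones, 2 narrower than the perfect fourth (5), so doubly diminished.

doubly diminished fourth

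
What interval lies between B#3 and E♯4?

Counting letters B–C–D–E gives a fourth.
B#→E# = 5 semitones, exactly the perfect fourth.

perfect fourth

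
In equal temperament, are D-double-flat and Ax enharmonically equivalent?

No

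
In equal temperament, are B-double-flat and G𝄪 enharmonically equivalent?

Bbb is pitch class 9; G## is pitch class 9.
All spellings map to pitch class 9, so they are enharmonically equivalent.

Yes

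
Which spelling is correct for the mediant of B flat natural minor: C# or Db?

Each scale degree takes a distinct letter name. Degree 3 of a scale on B must use the letter D.
Db and C# are enharmonically the same pitch, but only Db uses the letter D, so it is the correct spelling here.

Db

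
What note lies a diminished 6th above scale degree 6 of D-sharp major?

Scale degree 6 of D# major is B#.
A diminished sixth (7 semitones) above B# lands on the letter G, giving G.

G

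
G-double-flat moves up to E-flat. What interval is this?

augmented sixth

The letter names run G→E, a span of 5 letter steps, so the interval is some kind of sixth.
Gbb to Eb is 10 semitones. A major sixth is 9, so 10 makes it augmented.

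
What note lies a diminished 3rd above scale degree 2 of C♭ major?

Scale degree 2 of Cb major is Db.
A diminished third (2 semitones) above Db lands on the letter F, giving Fbb.

Fbb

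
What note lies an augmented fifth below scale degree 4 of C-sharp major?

Scale degree 4 of C# major is F#.
An augmented fifth (8 semitones) below F# lands on the letter B, giving Bb.

Bb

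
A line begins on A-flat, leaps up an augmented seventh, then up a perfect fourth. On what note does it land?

C#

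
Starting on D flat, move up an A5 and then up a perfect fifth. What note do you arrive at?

E

An augmented fifth up from Db is A (letter A, 8 semitones up).
A perfect fifth up from A is E (letter E, 7 semitones up).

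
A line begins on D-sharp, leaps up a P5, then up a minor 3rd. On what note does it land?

A perfect fifth up from D# is A# (letter A, 7 semitones up).
A minor third up from A# is C# (letter C, 3 semitones up).

C#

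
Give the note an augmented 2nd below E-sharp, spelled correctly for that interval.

D

E down a major second is D, so the target letter is D.
From E#, an augmented second is 3 semitones down: D.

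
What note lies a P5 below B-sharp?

E#

A fifth below B lands on the letter E.
A perfect fifth spans 7 semitones, so B# moves to pitch class 5. On the letter E that is E#.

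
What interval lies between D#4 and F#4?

minor third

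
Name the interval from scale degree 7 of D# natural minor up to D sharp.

major second

Scale degree 7 of D# natural minor is C#.
C# up to D#: letters C→D make it a second; 2 semitones makes it major.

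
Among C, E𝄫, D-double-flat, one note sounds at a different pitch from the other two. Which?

In 12-tone equal temperament, enharmonic equivalents share a pitch class. C is pitch class 0; Ebb is pitch class 2; Dbb is pitch class 0.
C and Dbb share pitch class 0, while Ebb is pitch class 2.

Ebb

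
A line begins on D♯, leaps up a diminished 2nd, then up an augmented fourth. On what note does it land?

A diminished second up from D# is Eb (letter E, 0 semitones up).
An augmented fourth up from Eb is A (letter A, 6 semitones up).

A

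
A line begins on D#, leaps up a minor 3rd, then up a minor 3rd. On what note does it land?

A

A minor third up from D# is F# (letter F, 3 semitones up).
A minor third up from F# is A (letter A, 3 semitones up).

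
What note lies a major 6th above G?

A sixth above G lands on the letter E.
A major sixth spans 9 semitones, so G moves to pitch class 4. On the letter E that is E.

E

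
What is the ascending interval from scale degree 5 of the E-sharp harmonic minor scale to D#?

minor third

Scale degree 5 of E# harmonic minor is B#.
B# up to D#: letters B→D make it a third; 3 semitones makes it minor.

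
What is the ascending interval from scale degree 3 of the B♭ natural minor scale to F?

major third

Scale degree 3 of Bb natural minor is Db.
Db up to F: letters D→F make it a third; 4 semitones makes it major.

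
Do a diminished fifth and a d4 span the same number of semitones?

No

A diminished fifth spans 6 semitones; a diminished fourth spans 4.
The spans differ, so they are not enharmonic equivalents.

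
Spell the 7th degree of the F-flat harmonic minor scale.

The Fb harmonic minor scale runs Fb Gb Abb Bbb Cb Dbb Eb.
Degree 7 is Eb.

Eb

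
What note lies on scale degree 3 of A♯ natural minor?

The A# natural minor scale runs A# B# C# D# E# F# G#.
Degree 3 is C#.

C#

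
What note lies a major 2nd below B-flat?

Ab

B down a major second is A, so the target letter is A.
From Bb, a major second is 2 semitones down: Ab.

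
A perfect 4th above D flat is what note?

A fourth above D lands on the letter G.
A perfect fourth spans 5 semitones, so Db moves to pitch class 6. On the letter G that is Gb.

Gb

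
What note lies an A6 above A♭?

F#

A sixth above A lands on the letter F.
An augmented sixth spans 10 semitones, so Ab moves to pitch class 6. On the letter F that is F#.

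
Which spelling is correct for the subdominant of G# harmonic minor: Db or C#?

Each scale degree takes a distinct letter name. Degree 4 of a scale on G must use the letter C.
C# and Db are enharmonically the same pitch, but only C# uses the letter C, so it is the correct spelling here.

C#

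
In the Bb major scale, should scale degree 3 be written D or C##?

D

Each scale degree takes a distinct letter name. Degree 3 of a scale on B must use the letter D.
D and C## are enharmonically the same pitch, but only D uses the letter D, so it is the correct spelling here.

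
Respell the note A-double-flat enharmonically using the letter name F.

F##

Plain F sits 2 semitones below Abb, so on the letter F the same pitch needs a double sharp: F##.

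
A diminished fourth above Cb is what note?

A fourth above C lands on the letter F.
A diminished fourth spans 4 semitones, so Cb moves to pitch class 3. On the letter F that is Fbb.

Fbb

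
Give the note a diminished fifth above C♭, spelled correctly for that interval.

C up a perfect fifth is G, so the target letter is G.
From Cb, a diminished fifth is 6 semitones up: Gbb.

Gbb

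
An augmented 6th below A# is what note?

A sixth below A lands on the letter C.
An augmented sixth spans 10 semitones, so A# moves to pitch class 0. On the letter C that is C.

C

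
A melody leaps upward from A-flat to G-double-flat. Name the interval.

diminished seventh

Counting letters A–B–C–D–E–F–G gives a seventh.
Ab→Gbb = 9 semitones, 2 narrower than the major seventh (11), so diminished.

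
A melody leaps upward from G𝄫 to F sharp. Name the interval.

The letter names run G→F, a span of 6 letter steps, so the interval is some kind of seventh.
Gbb to F# is 13 semitones. A major seventh is 11, so 13 makes it doubly augmented.

doubly augmented seventh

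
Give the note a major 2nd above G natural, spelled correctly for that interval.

A second above G lands on the letter A.
A major second spans 2 semitones, so G moves to pitch class 9. On the letter A that is A.

A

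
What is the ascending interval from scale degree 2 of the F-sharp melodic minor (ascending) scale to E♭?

Scale degree 2 of F# melodic minor (ascending) is G#.
G# up to Eb: letters G→E make it a sixth; 7 semitones makes it diminished.

diminished sixth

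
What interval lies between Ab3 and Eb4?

perfect fifth

The letter names run A→E, a span of 4 letter steps, so the interval is some kind of fifth.
Ab to Eb is 7 semitones. A perfect fifth is 7, so 7 makes it perfect.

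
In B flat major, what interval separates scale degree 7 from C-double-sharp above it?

augmented third

Scale degree 7 of Bb major is A.
A up to C##: letters A→C make it a third; 5 semitones makes it augmented.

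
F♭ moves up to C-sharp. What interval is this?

doubly augmented fifth

Counting letters F–G–A–B–C gives a fifth.
Fb→C# = 9 semitones, 2 wider than the perfect fifth (7), so doubly augmented.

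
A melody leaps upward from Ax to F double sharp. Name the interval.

Counting letters A–B–C–D–E–F gives a sixth.
A##→F## = 8 semitones, 1 narrower than the major sixth (9), so minor.

minor sixth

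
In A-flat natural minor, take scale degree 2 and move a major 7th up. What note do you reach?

A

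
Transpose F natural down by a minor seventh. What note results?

A seventh below F lands on the letter G.
A minor seventh spans 10 semitones, so F moves to pitch class 7. On the letter G that is G.

G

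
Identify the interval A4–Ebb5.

doubly diminished fifth

The letter names run A→E, a span of 4 letter steps, so the interval is some kind of fifth.
A to Ebb is 5 semitones. A perfect fifth is 7, so 5 makes it doubly diminished.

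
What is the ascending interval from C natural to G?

perfect fifth

The letter names run C→G, a span of 4 letter steps, so the interval is some kind of fifth.
C to G is 7 semitones. A perfect fifth is 7, so 7 makes it perfect.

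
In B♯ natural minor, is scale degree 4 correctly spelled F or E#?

Each scale degree takes a distinct letter name. Degree 4 of a scale on B must use the letter E.
E# and F are enharmonically the same pitch, but only E# uses the letter E, so it is the correct spelling here.

E#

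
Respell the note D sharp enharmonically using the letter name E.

D# is pitch class 3. The letter E alone is pitch class 4.
To reach pitch class 3 from E requires an offset of -1 semitone, i.e. flat: Eb.

Eb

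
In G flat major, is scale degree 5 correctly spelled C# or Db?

Db

Each scale degree takes a distinct letter name. Degree 5 of a scale on G must use the letter D.
Db and C# are enharmonically the same pitch, but only Db uses the letter D, so it is the correct spelling here.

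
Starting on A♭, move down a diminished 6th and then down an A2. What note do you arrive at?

Bb

A diminished sixth down from Ab is C# (letter C, 7 semitones down).
An augmented second down from C# is Bb (letter B, 3 semitones down).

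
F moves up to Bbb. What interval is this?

diminished fourth

Counting letters F–G–A–B gives a fourth.
F→Bbb = 4 semitones, 1 narrower than the perfect fourth (5), so diminished.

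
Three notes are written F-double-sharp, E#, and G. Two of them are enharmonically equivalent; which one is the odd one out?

In 12-tone equal temperament, enharmonic equivalents share a pitch class. F## is pitch class 7; E# is pitch class 5; G is pitch class 7.
F## and G share pitch class 7, while E# is pitch class 5.

E#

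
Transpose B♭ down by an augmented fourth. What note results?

Fb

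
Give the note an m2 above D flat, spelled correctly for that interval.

A second above D lands on the letter E.
A minor second spans 1 semitone, so Db moves to pitch class 2. On the letter E that is Ebb.

Ebb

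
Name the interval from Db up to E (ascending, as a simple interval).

augmented second

The letter names run D→E, a span of 1 letter step, so the interval is some kind of second.
Db to E is 3 semitones. A major second is 2, so 3 makes it augmented.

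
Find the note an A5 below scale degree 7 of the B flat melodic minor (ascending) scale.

Db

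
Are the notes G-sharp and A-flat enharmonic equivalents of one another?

G# = pitch class 8 and Ab = pitch class 8 — the same pitch class, so they are enharmonic equivalents.

Yes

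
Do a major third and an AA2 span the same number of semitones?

A major third spans 4 semitones; a doubly augmented second spans 4.
They are enharmonically equivalent.

Yes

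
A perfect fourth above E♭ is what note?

Ab

E up a perfect fourth is A, so the target letter is A.
From Eb, a perfect fourth is 5 semitones up: Ab.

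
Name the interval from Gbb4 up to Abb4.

major second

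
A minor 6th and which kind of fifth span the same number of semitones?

A minor sixth spans 8 semitones.
A fifth spanning 8 semitones is augmented (the perfect fifth is 7).

augmented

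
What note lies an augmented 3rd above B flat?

D#

A third above B lands on the letter D.
An augmented third spans 5 semitones, so Bb moves to pitch class 3. On the letter D that is D#.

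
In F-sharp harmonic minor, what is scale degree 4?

B

The F# harmonic minor scale runs F# G# A B C# D E#.
Degree 4 is B.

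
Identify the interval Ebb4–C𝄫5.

minor sixth

Counting letters E–F–G–A–B–C gives a sixth.
Ebb→Cbb = 8 semitones, 1 narrower than the major sixth (9), so minor.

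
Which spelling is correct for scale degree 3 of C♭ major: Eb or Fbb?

Eb

Each scale degree takes a distinct letter name. Degree 3 of a scale on C must use the letter E.
Eb and Fbb are enharmonically the same pitch, but only Eb uses the letter E, so it is the correct spelling here.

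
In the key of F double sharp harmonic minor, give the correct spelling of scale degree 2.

The F## harmonic minor scale runs F## G## A# B# C## D# E##.
Degree 2 is G##.

G##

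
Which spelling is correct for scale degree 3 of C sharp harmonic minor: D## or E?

Each scale degree takes a distinct letter name. Degree 3 of a scale on C must use the letter E.
E and D## are enharmonically the same pitch, but only E uses the letter E, so it is the correct spelling here.

E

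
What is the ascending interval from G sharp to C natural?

The letter names run G→C, a span of 3 letter steps, so the interval is some kind of fourth.
G# to C is 4 semitones. A perfect fourth is 5, so 4 makes it diminished.

diminished fourth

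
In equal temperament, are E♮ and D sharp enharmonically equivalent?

No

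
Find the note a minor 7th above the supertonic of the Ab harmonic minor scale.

The supertonic of Ab harmonic minor is Bb.
A minor seventh (10 semitones) above Bb lands on the letter A, giving Ab.

Ab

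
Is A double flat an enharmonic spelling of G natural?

Yes

Abb = pitch class 7 and G = pitch class 7 — the same pitch class, so they are enharmonic equivalents.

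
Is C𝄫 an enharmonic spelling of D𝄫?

Two spellings are enharmonically equivalent only if they share a pitch class.
Here Cbb → 10, Dbb → 0; 0 ≠ 10, so they are not.

No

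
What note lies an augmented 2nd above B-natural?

B up a major second is C#, so the target letter is C.
From B, an augmented second is 3 semitones up: C##.

C##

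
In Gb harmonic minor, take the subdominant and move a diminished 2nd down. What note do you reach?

B

The subdominant of Gb harmonic minor is Cb.
A diminished second (0 semitones) below Cb lands on the letter B, giving B.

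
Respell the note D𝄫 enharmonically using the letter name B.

Plain B sits 1 semitone below Dbb, so on the letter B the same pitch needs a sharp: B#.

B#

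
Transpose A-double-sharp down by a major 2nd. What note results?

G##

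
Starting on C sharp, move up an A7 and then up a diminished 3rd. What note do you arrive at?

D#

An augmented seventh up from C# is B## (letter B, 12 semitones up).
A diminished third up from B## is D# (letter D, 2 semitones up).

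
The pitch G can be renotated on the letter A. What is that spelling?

Abb

G is pitch class 7. The letter A alone is pitch class 9.
To reach pitch class 7 from A requires an offset of -2 semitones, i.e. double flat: Abb.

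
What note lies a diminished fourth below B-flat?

A fourth below B lands on the letter F.
A diminished fourth spans 4 semitones, so Bb moves to pitch class 6. On the letter F that is F#.

F#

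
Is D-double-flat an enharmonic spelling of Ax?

No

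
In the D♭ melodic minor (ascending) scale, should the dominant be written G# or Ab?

Each scale degree takes a distinct letter name. Degree 5 of a scale on D must use the letter A.
Ab and G# are enharmonically the same pitch, but only Ab uses the letter A, so it is the correct spelling here.

Ab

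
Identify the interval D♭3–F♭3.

Counting letters D–E–F gives a third.
Db→Fb = 3 semitones, 1 narrower than the major third (4), so minor.

minor third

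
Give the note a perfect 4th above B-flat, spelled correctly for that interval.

A fourth above B lands on the letter E.
A perfect fourth spans 5 semitones, so Bb moves to pitch class 3. On the letter E that is Eb.

Eb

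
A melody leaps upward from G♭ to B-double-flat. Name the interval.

The letter names run G→B, a span of 2 letter steps, so the interval is some kind of third.
Gb to Bbb is 3 semitones. A major third is 4, so 3 makes it minor.

minor third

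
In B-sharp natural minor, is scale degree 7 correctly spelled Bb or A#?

A#

Each scale degree takes a distinct letter name. Degree 7 of a scale on B must use the letter A.
A# and Bb are enharmonically the same pitch, but only A# uses the letter A, so it is the correct spelling here.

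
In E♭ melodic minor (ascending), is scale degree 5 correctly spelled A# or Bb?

Bb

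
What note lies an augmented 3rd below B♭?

A third below B lands on the letter G.
An augmented third spans 5 semitones, so Bb moves to pitch class 5. On the letter G that is Gbb.

Gbb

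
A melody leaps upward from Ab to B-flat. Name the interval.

major second

The letter names run A→B, a span of 1 letter step, so the interval is some kind of second.
Ab to Bb is 2 semitones. A major second is 2, so 2 makes it major.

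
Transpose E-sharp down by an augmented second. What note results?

D

A second below E lands on the letter D.
An augmented second spans 3 semitones, so E# moves to pitch class 2. On the letter D that is D.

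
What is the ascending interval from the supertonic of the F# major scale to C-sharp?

perfect fourth

The supertonic of F# major is G#.
G# up to C#: letters G→C make it a fourth; 5 semitones makes it perfect.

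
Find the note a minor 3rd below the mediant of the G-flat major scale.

G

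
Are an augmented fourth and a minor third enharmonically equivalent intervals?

No

An augmented fourth spans 6 semitones; a minor third spans 3.
The spans differ, so they are not enharmonic equivalents.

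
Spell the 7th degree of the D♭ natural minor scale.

Cb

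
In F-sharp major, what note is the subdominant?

The F# major scale runs F# G# A# B C# D# E#.
Degree 4 is B.

B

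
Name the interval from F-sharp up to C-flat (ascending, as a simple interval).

doubly diminished fifth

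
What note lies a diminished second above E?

Fb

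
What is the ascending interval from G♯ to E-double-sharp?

Counting letters G–A–B–C–D–E gives a sixth.
G#→E## = 10 semitones, 1 wider than the major sixth (9), so augmented.

augmented sixth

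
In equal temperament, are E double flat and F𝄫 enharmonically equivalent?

No

Two spellings are enharmonically equivalent only if they share a pitch class.
Here Ebb → 2, Fbb → 3; 2 ≠ 3, so they are not.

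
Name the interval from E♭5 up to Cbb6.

Counting letters E–F–G–A–B–C gives a sixth.
Eb→Cbb = 7 semitones, 2 narrower than the major sixth (9), so diminished.

diminished sixth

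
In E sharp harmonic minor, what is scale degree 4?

A#

The E# harmonic minor scale runs E# F## G# A# B# C# D##.
Degree 4 is A#.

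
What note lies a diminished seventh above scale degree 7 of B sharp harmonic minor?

Scale degree 7 of B# harmonic minor is A##.
A diminished seventh (9 semitones) above A## lands on the letter G, giving G#.

G#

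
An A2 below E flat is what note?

A second below E lands on the letter D.
An augmented second spans 3 semitones, so Eb moves to pitch class 0. On the letter D that is Dbb.

Dbb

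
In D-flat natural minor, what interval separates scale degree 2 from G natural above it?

major third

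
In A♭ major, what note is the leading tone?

G

Degree 7 takes the letter 6 steps above A, which is G.
In major, degree 7 sits 11 semitones above the tonic. Ab + 11 semitones is pitch class 7, spelled on G as G.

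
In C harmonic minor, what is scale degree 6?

The C harmonic minor scale runs C D Eb F G Ab B.
Degree 6 is Ab.

Ab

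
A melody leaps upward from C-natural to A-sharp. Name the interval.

The letter names run C→A, a span of 5 letter steps, so the interval is some kind of sixth.
C to A# is 10 semitones. A major sixth is 9, so 10 makes it augmented.

augmented sixth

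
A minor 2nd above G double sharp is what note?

A#

G up a major second is A, so the target letter is A.
From G##, a minor second is 1 semitone up: A#.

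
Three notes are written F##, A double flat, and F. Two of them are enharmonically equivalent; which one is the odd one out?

F

In 12-tone equal temperament, enharmonic equivalents share a pitch class. F## is pitch class 7; Abb is pitch class 7; F is pitch class 5.
F## and Abb share pitch class 7, while F is pitch class 5.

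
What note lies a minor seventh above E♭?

Db

E up a major seventh is D#, so the target letter is D.
From Eb, a minor seventh is 10 semitones up: Db.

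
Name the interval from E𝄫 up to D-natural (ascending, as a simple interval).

augmented seventh

The letter names run E→D, a span of 6 letter steps, so the interval is some kind of seventh.
Ebb to D is 12 semitones. A major seventh is 11, so 12 makes it augmented.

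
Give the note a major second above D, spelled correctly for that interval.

A second above D lands on the letter E.
A major second spans 2 semitones, so D moves to pitch class 4. On the letter E that is E.

E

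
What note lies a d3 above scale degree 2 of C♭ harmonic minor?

Fbb

Scale degree 2 of Cb harmonic minor is Db.
A diminished third (2 semitones) above Db lands on the letter F, giving Fbb.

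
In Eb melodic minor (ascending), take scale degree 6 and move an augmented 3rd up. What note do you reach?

Scale degree 6 of Eb melodic minor (ascending) is C.
An augmented third (5 semitones) above C lands on the letter E, giving E#.

E#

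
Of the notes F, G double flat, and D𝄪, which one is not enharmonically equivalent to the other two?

D##

In 12-tone equal temperament, enharmonic equivalents share a pitch class. F is pitch class 5; Gbb is pitch class 5; D## is pitch class 4.
F and Gbb share pitch class 5, while D## is pitch class 4.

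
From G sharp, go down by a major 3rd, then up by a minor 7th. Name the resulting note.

D

A major third down from G# is E (letter E, 4 semitones down).
A minor seventh up from E is D (letter D, 10 semitones up).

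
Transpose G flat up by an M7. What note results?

G up a major seventh is F#, so the target letter is F.
From Gb, a major seventh is 11 semitones up: F.

F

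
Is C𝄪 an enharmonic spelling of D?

Yes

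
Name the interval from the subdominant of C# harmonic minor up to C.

The subdominant of C# harmonic minor is F#.
F# up to C: letters F→C make it a fifth; 6 semitones makes it diminished.

diminished fifth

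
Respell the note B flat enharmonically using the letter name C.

Cbb

Bb is pitch class 10. The letter C alone is pitch class 0.
To reach pitch class 10 from C requires an offset of -2 semitones, i.e. double flat: Cbb.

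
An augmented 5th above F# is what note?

C##

A fifth above F lands on the letter C.
An augmented fifth spans 8 semitones, so F# moves to pitch class 2. On the letter C that is C##.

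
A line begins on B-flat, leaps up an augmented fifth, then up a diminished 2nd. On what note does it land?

Gb

An augmented fifth up from Bb is F# (letter F, 8 semitones up).
A diminished second up from F# is Gb (letter G, 0 semitones up).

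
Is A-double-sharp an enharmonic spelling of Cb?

Yes

A## = pitch class 11 and Cb = pitch class 11 — the same pitch class, so they are enharmonic equivalents.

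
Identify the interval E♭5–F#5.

augmented second

Counting letters E–F gives a second.
Eb→F# = 3 semitones, 1 wider than the major second (2), so augmented.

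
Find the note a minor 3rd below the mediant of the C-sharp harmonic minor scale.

The mediant of C# harmonic minor is E.
A minor third (3 semitones) below E lands on the letter C, giving C#.

C#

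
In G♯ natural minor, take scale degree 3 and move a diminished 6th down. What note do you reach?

D##

Scale degree 3 of G# natural minor is B.
A diminished sixth (7 semitones) below B lands on the letter D, giving D##.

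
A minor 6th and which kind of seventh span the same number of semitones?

A minor sixth spans 8 semitones.
A seventh spanning 8 semitones is doubly diminished (the major seventh is 11).

doubly diminished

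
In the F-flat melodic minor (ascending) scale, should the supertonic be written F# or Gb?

Gb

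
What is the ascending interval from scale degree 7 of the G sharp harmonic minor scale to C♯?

Scale degree 7 of G# harmonic minor is F##.
F## up to C#: letters F→C make it a fifth; 6 semitones makes it diminished.

diminished fifth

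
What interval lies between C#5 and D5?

Counting letters C–D gives a second.
C#→D = 1 semitone, 1 narrower than the major second (2), so minor.

minor second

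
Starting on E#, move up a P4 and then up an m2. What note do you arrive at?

B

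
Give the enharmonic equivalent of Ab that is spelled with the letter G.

G#

Plain G sits 1 semitone below Ab, so on the letter G the same pitch needs a sharp: G#.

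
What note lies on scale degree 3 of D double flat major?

Fb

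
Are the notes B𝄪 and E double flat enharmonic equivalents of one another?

Two spellings are enharmonically equivalent only if they share a pitch class.
Here B## → 1, Ebb → 2; 1 ≠ 2, so they are not.

No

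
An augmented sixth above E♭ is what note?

C#

E up a major sixth is C#, so the target letter is C.
From Eb, an augmented sixth is 10 semitones up: C#.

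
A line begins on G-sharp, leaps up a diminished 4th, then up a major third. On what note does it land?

E

A diminished fourth up from G# is C (letter C, 4 semitones up).
A major third up from C is E (letter E, 4 semitones up).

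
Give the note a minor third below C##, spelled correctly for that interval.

A third below C lands on the letter A.
A minor third spans 3 semitones, so C## moves to pitch class 11. On the letter A that is A##.

A##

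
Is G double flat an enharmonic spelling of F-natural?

Gbb = pitch class 5 and F = pitch class 5 — the same pitch class, so they are enharmonic equivalents.

Yes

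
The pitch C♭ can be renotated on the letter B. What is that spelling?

Plain B sits at the same pitch as Cb, so on the letter B the same pitch needs a natural: B.

B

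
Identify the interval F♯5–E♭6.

diminished seventh

The letter names run F→E, a span of 6 letter steps, so the interval is some kind of seventh.
F# to Eb is 9 semitones. A major seventh is 11, so 9 makes it diminished.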